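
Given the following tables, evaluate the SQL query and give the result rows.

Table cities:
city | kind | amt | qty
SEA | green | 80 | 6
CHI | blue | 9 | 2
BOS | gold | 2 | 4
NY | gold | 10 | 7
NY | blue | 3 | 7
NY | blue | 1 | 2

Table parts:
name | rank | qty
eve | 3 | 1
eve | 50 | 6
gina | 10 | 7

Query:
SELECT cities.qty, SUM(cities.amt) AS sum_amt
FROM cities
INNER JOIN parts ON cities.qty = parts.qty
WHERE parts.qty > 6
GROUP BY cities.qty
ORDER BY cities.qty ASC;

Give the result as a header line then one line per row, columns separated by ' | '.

After JOIN parts (3 rows):
cities.city | cities.kind | cities.amt | cities.qty | parts.name | parts.rank | parts.qty
SEA | green | 80 | 6 | eve | 50 | 6
NY | gold | 10 | 7 | gina | 10 | 7
NY | blue | 3 | 7 | gina | 10 | 7
After WHERE (2 rows):
cities.city | cities.kind | cities.amt | cities.qty | parts.name | parts.rank | parts.qty
NY | gold | 10 | 7 | gina | 10 | 7
NY | blue | 3 | 7 | gina | 10 | 7
After GROUP BY (1 rows):
cities.qty | sum_amt
7 | 13
After ORDER BY (1 rows):
cities.qty | sum_amt
7 | 13

== RESULT ==
cities.qty | sum_amt
7 | 13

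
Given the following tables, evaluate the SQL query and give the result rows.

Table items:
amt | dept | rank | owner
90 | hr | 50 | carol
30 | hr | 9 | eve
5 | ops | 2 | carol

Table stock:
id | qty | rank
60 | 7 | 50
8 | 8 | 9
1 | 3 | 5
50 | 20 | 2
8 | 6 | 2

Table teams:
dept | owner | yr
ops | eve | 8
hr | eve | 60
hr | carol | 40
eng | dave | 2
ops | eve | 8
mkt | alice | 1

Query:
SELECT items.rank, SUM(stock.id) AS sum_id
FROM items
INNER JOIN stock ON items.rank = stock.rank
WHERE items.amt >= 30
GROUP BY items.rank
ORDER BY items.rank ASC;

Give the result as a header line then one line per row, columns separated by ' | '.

After JOIN stock (4 rows):
items.amt | items.dept | items.rank | items.owner | stock.id | stock.qty | stock.rank
90 | hr | 50 | carol | 60 | 7 | 50
30 | hr | 9 | eve | 8 | 8 | 9
5 | ops | 2 | carol | 50 | 20 | 2
5 | ops | 2 | carol | 8 | 6 | 2
After WHERE (2 rows):
items.amt | items.dept | items.rank | items.owner | stock.id | stock.qty | stock.rank
90 | hr | 50 | carol | 60 | 7 | 50
30 | hr | 9 | eve | 8 | 8 | 9
After GROUP BY (2 rows):
items.rank | sum_id
50 | 60
9 | 8
After ORDER BY (2 rows):
items.rank | sum_id
9 | 8
50 | 60

== RESULT ==
items.rank | sum_id
9 | 8
50 | 60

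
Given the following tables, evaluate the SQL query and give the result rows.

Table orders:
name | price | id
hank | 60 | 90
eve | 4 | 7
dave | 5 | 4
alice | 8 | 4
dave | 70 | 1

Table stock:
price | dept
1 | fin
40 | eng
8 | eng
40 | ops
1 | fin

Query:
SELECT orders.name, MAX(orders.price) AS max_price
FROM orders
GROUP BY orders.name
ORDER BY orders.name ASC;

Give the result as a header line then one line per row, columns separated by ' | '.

After GROUP BY (4 rows):
orders.name | max_price
hank | 60
eve | 4
dave | 70
alice | 8
After ORDER BY (4 rows):
orders.name | max_price
alice | 8
dave | 70
eve | 4
hank | 60

== RESULT ==
orders.name | max_price
alice | 8
dave | 70
eve | 4
hank | 60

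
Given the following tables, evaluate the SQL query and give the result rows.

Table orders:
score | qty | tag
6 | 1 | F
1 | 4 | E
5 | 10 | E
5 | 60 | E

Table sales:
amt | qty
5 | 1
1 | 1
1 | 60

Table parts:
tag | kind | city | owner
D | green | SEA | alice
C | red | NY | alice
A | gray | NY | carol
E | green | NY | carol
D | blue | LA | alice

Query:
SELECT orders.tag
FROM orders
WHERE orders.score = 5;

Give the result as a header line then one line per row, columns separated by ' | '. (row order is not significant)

After WHERE (2 rows):
orders.score | orders.qty | orders.tag
5 | 10 | E
5 | 60 | E
After SELECT (2 rows):
orders.tag
E
E

== RESULT ==
orders.tag
E
E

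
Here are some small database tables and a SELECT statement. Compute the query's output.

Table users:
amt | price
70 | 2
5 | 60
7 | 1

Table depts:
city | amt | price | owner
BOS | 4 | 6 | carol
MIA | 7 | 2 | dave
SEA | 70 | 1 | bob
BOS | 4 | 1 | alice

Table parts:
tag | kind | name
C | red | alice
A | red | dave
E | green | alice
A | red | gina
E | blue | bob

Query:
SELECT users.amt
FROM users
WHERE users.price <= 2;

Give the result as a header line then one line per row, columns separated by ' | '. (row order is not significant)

After WHERE (2 rows):
users.amt | users.price
70 | 2
7 | 1
After SELECT (2 rows):
users.amt
70
7

== RESULT ==
users.amt
70
7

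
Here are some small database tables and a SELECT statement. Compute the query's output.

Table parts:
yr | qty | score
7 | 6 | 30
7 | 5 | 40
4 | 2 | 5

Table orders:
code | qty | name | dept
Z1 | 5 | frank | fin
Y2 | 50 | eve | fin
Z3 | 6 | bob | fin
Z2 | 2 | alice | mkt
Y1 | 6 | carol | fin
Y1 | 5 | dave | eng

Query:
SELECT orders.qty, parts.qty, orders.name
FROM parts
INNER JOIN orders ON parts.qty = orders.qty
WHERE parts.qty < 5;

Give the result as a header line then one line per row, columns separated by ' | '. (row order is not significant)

After JOIN orders (5 rows):
parts.yr | parts.qty | parts.score | orders.code | orders.qty | orders.name | orders.dept
7 | 6 | 30 | Z3 | 6 | bob | fin
7 | 6 | 30 | Y1 | 6 | carol | fin
7 | 5 | 40 | Z1 | 5 | frank | fin
7 | 5 | 40 | Y1 | 5 | dave | eng
4 | 2 | 5 | Z2 | 2 | alice | mkt
After WHERE (1 rows):
parts.yr | parts.qty | parts.score | orders.code | orders.qty | orders.name | orders.dept
4 | 2 | 5 | Z2 | 2 | alice | mkt
After SELECT (1 rows):
orders.qty | parts.qty | orders.name
2 | 2 | alice

== RESULT ==
orders.qty | parts.qty | orders.name
2 | 2 | alice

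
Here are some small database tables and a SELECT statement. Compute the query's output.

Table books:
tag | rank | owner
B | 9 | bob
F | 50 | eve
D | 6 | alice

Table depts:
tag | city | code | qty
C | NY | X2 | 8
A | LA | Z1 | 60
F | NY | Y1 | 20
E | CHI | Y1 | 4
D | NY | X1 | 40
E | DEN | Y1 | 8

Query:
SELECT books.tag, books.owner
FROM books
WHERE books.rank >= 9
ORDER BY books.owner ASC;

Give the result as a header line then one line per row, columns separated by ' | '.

After WHERE (2 rows):
books.tag | books.rank | books.owner
B | 9 | bob
F | 50 | eve
After SELECT (2 rows):
books.tag | books.owner
B | bob
F | eve
After ORDER BY (2 rows):
books.tag | books.owner
B | bob
F | eve

== RESULT ==
books.tag | books.owner
B | bob
F | eve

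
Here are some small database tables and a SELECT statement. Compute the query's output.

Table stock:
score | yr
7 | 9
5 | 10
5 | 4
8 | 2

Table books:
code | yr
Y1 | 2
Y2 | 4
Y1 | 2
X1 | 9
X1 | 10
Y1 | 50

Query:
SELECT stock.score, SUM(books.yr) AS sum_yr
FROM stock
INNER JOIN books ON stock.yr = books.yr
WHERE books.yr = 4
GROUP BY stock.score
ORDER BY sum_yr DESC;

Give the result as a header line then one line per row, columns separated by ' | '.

After JOIN books (5 rows):
stock.score | stock.yr | books.code | books.yr
7 | 9 | X1 | 9
5 | 10 | X1 | 10
5 | 4 | Y2 | 4
8 | 2 | Y1 | 2
8 | 2 | Y1 | 2
After WHERE (1 rows):
stock.score | stock.yr | books.code | books.yr
5 | 4 | Y2 | 4
After GROUP BY (1 rows):
stock.score | sum_yr
5 | 4
After ORDER BY (1 rows):
stock.score | sum_yr
5 | 4

== RESULT ==
stock.score | sum_yr
5 | 4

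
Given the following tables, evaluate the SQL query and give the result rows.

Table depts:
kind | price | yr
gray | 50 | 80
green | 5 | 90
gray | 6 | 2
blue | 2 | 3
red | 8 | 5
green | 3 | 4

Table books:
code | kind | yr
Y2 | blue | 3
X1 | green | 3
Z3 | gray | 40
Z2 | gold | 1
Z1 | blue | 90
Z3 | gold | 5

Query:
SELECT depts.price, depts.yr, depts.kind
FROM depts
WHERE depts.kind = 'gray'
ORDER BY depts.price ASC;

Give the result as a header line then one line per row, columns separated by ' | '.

== RESULT ==
depts.price | depts.yr | depts.kind
6 | 2 | gray
50 | 80 | gray

Derivation:
After WHERE (2 rows):
depts.kind | depts.price | depts.yr
gray | 50 | 80
gray | 6 | 2
After SELECT (2 rows):
depts.price | depts.yr | depts.kind
50 | 80 | gray
6 | 2 | gray
After ORDER BY (2 rows):
depts.price | depts.yr | depts.kind
6 | 2 | gray
50 | 80 | gray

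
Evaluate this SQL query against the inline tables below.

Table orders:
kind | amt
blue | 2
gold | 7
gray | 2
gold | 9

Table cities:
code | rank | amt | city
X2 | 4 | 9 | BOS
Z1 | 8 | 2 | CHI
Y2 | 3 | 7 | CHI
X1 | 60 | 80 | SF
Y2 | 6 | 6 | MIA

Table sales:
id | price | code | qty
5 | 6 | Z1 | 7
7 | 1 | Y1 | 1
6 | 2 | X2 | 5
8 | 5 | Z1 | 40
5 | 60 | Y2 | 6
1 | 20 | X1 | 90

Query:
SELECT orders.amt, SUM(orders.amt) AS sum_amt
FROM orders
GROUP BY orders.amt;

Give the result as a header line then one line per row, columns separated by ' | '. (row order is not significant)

== RESULT ==
orders.amt | sum_amt
2 | 4
7 | 7
9 | 9

Derivation:
After GROUP BY (3 rows):
orders.amt | sum_amt
2 | 4
7 | 7
9 | 9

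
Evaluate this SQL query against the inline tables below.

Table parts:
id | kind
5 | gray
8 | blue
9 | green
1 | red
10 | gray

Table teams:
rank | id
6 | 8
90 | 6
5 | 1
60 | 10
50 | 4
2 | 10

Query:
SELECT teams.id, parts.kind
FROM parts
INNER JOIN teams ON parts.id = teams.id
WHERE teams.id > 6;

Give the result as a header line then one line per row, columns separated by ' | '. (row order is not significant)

After JOIN teams (4 rows):
parts.id | parts.kind | teams.rank | teams.id
8 | blue | 6 | 8
1 | red | 5 | 1
10 | gray | 60 | 10
10 | gray | 2 | 10
After WHERE (3 rows):
parts.id | parts.kind | teams.rank | teams.id
8 | blue | 6 | 8
10 | gray | 60 | 10
10 | gray | 2 | 10
After SELECT (3 rows):
teams.id | parts.kind
8 | blue
10 | gray
10 | gray

== RESULT ==
teams.id | parts.kind
8 | blue
10 | gray
10 | gray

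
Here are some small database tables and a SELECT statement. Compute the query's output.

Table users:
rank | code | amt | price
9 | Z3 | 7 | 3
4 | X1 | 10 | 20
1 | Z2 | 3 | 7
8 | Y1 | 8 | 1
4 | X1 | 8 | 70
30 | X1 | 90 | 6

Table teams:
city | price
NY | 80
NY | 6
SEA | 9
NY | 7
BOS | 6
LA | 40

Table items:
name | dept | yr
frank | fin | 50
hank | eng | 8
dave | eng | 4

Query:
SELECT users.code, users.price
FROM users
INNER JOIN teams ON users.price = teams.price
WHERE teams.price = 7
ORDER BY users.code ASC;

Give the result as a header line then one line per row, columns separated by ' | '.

After JOIN teams (3 rows):
users.rank | users.code | users.amt | users.price | teams.city | teams.price
1 | Z2 | 3 | 7 | NY | 7
30 | X1 | 90 | 6 | NY | 6
30 | X1 | 90 | 6 | BOS | 6
After WHERE (1 rows):
users.rank | users.code | users.amt | users.price | teams.city | teams.price
1 | Z2 | 3 | 7 | NY | 7
After SELECT (1 rows):
users.code | users.price
Z2 | 7
After ORDER BY (1 rows):
users.code | users.price
Z2 | 7

== RESULT ==
users.code | users.price
Z2 | 7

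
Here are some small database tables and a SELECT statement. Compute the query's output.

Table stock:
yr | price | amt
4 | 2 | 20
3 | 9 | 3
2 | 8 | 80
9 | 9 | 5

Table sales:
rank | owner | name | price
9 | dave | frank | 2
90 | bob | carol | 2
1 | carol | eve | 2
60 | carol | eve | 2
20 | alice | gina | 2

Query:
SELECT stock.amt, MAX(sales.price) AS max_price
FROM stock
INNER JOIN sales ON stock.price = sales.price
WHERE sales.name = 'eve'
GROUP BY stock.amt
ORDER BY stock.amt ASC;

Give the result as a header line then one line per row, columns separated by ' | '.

== RESULT ==
stock.amt | max_price
20 | 2

Derivation:
After JOIN sales (5 rows):
stock.yr | stock.price | stock.amt | sales.rank | sales.owner | sales.name | sales.price
4 | 2 | 20 | 9 | dave | frank | 2
4 | 2 | 20 | 90 | bob | carol | 2
4 | 2 | 20 | 1 | carol | eve | 2
4 | 2 | 20 | 60 | carol | eve | 2
4 | 2 | 20 | 20 | alice | gina | 2
After WHERE (2 rows):
stock.yr | stock.price | stock.amt | sales.rank | sales.owner | sales.name | sales.price
4 | 2 | 20 | 1 | carol | eve | 2
4 | 2 | 20 | 60 | carol | eve | 2
After GROUP BY (1 rows):
stock.amt | max_price
20 | 2
After ORDER BY (1 rows):
stock.amt | max_price
20 | 2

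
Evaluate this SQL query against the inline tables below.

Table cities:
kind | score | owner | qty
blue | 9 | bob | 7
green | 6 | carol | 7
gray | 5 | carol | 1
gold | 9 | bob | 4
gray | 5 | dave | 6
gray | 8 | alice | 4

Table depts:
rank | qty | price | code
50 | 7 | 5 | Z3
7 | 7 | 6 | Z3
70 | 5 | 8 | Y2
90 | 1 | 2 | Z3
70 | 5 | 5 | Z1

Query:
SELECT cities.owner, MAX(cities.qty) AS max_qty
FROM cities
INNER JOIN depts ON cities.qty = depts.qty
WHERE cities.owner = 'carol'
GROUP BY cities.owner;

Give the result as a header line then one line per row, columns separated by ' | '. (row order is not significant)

After JOIN depts (5 rows):
cities.kind | cities.score | cities.owner | cities.qty | depts.rank | depts.qty | depts.price | depts.code
blue | 9 | bob | 7 | 50 | 7 | 5 | Z3
blue | 9 | bob | 7 | 7 | 7 | 6 | Z3
green | 6 | carol | 7 | 50 | 7 | 5 | Z3
green | 6 | carol | 7 | 7 | 7 | 6 | Z3
gray | 5 | carol | 1 | 90 | 1 | 2 | Z3
After WHERE (3 rows):
cities.kind | cities.score | cities.owner | cities.qty | depts.rank | depts.qty | depts.price | depts.code
green | 6 | carol | 7 | 50 | 7 | 5 | Z3
green | 6 | carol | 7 | 7 | 7 | 6 | Z3
gray | 5 | carol | 1 | 90 | 1 | 2 | Z3
After GROUP BY (1 rows):
cities.owner | max_qty
carol | 7

== RESULT ==
cities.owner | max_qty
carol | 7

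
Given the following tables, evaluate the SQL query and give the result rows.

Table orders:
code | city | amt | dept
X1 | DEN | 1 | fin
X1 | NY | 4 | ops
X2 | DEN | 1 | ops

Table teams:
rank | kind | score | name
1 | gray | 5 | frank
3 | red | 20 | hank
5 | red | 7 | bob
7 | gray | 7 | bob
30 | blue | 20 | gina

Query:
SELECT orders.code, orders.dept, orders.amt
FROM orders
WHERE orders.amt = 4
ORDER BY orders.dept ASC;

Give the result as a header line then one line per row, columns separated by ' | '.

== RESULT ==
orders.code | orders.dept | orders.amt
X1 | ops | 4

Derivation:
After WHERE (1 rows):
orders.code | orders.city | orders.amt | orders.dept
X1 | NY | 4 | ops
After SELECT (1 rows):
orders.code | orders.dept | orders.amt
X1 | ops | 4
After ORDER BY (1 rows):
orders.code | orders.dept | orders.amt
X1 | ops | 4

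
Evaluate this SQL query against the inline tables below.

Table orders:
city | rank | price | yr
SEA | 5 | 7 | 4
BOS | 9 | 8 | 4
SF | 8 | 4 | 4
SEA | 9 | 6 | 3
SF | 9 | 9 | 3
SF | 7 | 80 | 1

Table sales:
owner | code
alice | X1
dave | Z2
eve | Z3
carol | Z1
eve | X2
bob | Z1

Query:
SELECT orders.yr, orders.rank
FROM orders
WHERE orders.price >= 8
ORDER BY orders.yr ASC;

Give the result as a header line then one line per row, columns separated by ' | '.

== RESULT ==
orders.yr | orders.rank
1 | 7
3 | 9
4 | 9

Derivation:
After WHERE (3 rows):
orders.city | orders.rank | orders.price | orders.yr
BOS | 9 | 8 | 4
SF | 9 | 9 | 3
SF | 7 | 80 | 1
After SELECT (3 rows):
orders.yr | orders.rank
4 | 9
3 | 9
1 | 7
After ORDER BY (3 rows):
orders.yr | orders.rank
1 | 7
3 | 9
4 | 9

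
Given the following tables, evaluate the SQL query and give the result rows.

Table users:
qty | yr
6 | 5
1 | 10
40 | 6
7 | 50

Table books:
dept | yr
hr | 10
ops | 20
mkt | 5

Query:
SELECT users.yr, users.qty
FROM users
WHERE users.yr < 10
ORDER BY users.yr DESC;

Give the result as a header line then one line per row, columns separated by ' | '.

After WHERE (2 rows):
users.qty | users.yr
6 | 5
40 | 6
After SELECT (2 rows):
users.yr | users.qty
5 | 6
6 | 40
After ORDER BY (2 rows):
users.yr | users.qty
6 | 40
5 | 6

== RESULT ==
users.yr | users.qty
6 | 40
5 | 6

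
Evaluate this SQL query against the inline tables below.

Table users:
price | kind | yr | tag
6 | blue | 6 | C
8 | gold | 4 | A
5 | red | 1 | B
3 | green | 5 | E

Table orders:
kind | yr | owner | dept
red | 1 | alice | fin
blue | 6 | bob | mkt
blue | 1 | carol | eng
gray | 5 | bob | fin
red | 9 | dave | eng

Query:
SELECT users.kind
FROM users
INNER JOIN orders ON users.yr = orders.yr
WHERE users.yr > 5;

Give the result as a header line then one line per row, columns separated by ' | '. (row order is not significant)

After JOIN orders (4 rows):
users.price | users.kind | users.yr | users.tag | orders.kind | orders.yr | orders.owner | orders.dept
6 | blue | 6 | C | blue | 6 | bob | mkt
5 | red | 1 | B | red | 1 | alice | fin
5 | red | 1 | B | blue | 1 | carol | eng
3 | green | 5 | E | gray | 5 | bob | fin
After WHERE (1 rows):
users.price | users.kind | users.yr | users.tag | orders.kind | orders.yr | orders.owner | orders.dept
6 | blue | 6 | C | blue | 6 | bob | mkt
After SELECT (1 rows):
users.kind
blue

== RESULT ==
users.kind
blue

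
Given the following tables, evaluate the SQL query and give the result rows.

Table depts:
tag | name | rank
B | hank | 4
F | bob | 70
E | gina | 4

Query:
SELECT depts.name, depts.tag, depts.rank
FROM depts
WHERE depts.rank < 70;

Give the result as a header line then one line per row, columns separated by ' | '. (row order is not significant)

After WHERE (2 rows):
depts.tag | depts.name | depts.rank
B | hank | 4
E | gina | 4
After SELECT (2 rows):
depts.name | depts.tag | depts.rank
hank | B | 4
gina | E | 4

== RESULT ==
depts.name | depts.tag | depts.rank
hank | B | 4
gina | E | 4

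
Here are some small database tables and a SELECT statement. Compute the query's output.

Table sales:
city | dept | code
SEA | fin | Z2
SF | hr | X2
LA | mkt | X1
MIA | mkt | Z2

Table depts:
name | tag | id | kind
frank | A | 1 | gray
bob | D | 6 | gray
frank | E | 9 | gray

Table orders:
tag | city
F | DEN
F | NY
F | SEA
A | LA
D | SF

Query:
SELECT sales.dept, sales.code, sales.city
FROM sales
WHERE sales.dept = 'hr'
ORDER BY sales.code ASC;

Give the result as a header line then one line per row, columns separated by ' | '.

== RESULT ==
sales.dept | sales.code | sales.city
hr | X2 | SF

Derivation:
After WHERE (1 rows):
sales.city | sales.dept | sales.code
SF | hr | X2
After SELECT (1 rows):
sales.dept | sales.code | sales.city
hr | X2 | SF
After ORDER BY (1 rows):
sales.dept | sales.code | sales.city
hr | X2 | SF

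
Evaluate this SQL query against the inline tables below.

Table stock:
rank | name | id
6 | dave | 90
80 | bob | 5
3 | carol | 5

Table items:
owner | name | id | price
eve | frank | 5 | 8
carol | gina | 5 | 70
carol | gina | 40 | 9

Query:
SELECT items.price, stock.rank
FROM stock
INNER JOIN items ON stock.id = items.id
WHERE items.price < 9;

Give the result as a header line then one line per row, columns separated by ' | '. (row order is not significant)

== RESULT ==
items.price | stock.rank
8 | 80
8 | 3

Derivation:
After JOIN items (4 rows):
stock.rank | stock.name | stock.id | items.owner | items.name | items.id | items.price
80 | bob | 5 | eve | frank | 5 | 8
80 | bob | 5 | carol | gina | 5 | 70
3 | carol | 5 | eve | frank | 5 | 8
3 | carol | 5 | carol | gina | 5 | 70
After WHERE (2 rows):
stock.rank | stock.name | stock.id | items.owner | items.name | items.id | items.price
80 | bob | 5 | eve | frank | 5 | 8
3 | carol | 5 | eve | frank | 5 | 8
After SELECT (2 rows):
items.price | stock.rank
8 | 80
8 | 3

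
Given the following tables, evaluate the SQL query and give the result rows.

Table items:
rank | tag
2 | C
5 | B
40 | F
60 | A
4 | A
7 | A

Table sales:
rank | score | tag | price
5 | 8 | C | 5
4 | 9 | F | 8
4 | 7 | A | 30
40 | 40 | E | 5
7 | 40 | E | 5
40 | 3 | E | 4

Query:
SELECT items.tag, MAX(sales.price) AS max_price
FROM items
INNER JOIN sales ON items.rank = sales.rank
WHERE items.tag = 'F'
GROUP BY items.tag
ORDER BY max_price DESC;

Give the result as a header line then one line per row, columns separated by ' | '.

== RESULT ==
items.tag | max_price
F | 5

Derivation:
After JOIN sales (6 rows):
items.rank | items.tag | sales.rank | sales.score | sales.tag | sales.price
5 | B | 5 | 8 | C | 5
40 | F | 40 | 40 | E | 5
40 | F | 40 | 3 | E | 4
4 | A | 4 | 9 | F | 8
4 | A | 4 | 7 | A | 30
7 | A | 7 | 40 | E | 5
After WHERE (2 rows):
items.rank | items.tag | sales.rank | sales.score | sales.tag | sales.price
40 | F | 40 | 40 | E | 5
40 | F | 40 | 3 | E | 4
After GROUP BY (1 rows):
items.tag | max_price
F | 5
After ORDER BY (1 rows):
items.tag | max_price
F | 5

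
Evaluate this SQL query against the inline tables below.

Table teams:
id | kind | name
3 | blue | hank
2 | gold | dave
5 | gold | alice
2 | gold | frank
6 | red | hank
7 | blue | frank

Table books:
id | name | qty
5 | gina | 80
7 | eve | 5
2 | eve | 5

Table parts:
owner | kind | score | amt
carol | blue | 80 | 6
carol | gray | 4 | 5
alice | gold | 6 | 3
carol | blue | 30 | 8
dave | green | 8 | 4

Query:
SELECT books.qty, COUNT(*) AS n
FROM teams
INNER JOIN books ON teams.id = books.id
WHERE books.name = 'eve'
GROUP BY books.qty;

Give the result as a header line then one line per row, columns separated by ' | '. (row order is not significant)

After JOIN books (4 rows):
teams.id | teams.kind | teams.name | books.id | books.name | books.qty
2 | gold | dave | 2 | eve | 5
5 | gold | alice | 5 | gina | 80
2 | gold | frank | 2 | eve | 5
7 | blue | frank | 7 | eve | 5
After WHERE (3 rows):
teams.id | teams.kind | teams.name | books.id | books.name | books.qty
2 | gold | dave | 2 | eve | 5
2 | gold | frank | 2 | eve | 5
7 | blue | frank | 7 | eve | 5
After GROUP BY (1 rows):
books.qty | n
5 | 3

== RESULT ==
books.qty | n
5 | 3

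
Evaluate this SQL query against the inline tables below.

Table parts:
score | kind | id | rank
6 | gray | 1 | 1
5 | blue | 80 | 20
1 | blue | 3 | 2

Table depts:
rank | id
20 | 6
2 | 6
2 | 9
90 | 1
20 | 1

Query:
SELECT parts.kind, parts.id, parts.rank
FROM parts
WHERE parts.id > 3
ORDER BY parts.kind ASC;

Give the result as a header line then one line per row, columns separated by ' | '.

== RESULT ==
parts.kind | parts.id | parts.rank
blue | 80 | 20

Derivation:
After WHERE (1 rows):
parts.score | parts.kind | parts.id | parts.rank
5 | blue | 80 | 20
After SELECT (1 rows):
parts.kind | parts.id | parts.rank
blue | 80 | 20
After ORDER BY (1 rows):
parts.kind | parts.id | parts.rank
blue | 80 | 20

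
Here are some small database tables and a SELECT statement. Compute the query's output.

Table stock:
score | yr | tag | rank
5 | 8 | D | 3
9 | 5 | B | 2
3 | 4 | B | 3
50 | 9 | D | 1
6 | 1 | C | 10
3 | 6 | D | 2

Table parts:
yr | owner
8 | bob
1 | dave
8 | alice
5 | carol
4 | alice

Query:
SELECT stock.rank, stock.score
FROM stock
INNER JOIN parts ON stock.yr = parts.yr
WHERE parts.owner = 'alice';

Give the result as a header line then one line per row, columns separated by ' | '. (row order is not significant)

After JOIN parts (5 rows):
stock.score | stock.yr | stock.tag | stock.rank | parts.yr | parts.owner
5 | 8 | D | 3 | 8 | bob
5 | 8 | D | 3 | 8 | alice
9 | 5 | B | 2 | 5 | carol
3 | 4 | B | 3 | 4 | alice
6 | 1 | C | 10 | 1 | dave
After WHERE (2 rows):
stock.score | stock.yr | stock.tag | stock.rank | parts.yr | parts.owner
5 | 8 | D | 3 | 8 | alice
3 | 4 | B | 3 | 4 | alice
After SELECT (2 rows):
stock.rank | stock.score
3 | 5
3 | 3

== RESULT ==
stock.rank | stock.score
3 | 5
3 | 3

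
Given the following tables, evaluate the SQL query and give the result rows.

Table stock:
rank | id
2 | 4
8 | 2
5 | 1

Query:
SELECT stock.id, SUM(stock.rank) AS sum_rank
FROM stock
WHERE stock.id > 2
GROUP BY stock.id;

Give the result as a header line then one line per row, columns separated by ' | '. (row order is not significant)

After WHERE (1 rows):
stock.rank | stock.id
2 | 4
After GROUP BY (1 rows):
stock.id | sum_rank
4 | 2

== RESULT ==
stock.id | sum_rank
4 | 2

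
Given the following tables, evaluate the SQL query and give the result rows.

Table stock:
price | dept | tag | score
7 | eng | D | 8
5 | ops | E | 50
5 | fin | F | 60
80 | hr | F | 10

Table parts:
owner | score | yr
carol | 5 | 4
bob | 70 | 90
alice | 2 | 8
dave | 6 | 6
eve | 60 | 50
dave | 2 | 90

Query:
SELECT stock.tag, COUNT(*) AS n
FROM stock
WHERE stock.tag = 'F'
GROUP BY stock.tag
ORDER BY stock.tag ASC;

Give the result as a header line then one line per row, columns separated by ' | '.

After WHERE (2 rows):
stock.price | stock.dept | stock.tag | stock.score
5 | fin | F | 60
80 | hr | F | 10
After GROUP BY (1 rows):
stock.tag | n
F | 2
After ORDER BY (1 rows):
stock.tag | n
F | 2

== RESULT ==
stock.tag | n
F | 2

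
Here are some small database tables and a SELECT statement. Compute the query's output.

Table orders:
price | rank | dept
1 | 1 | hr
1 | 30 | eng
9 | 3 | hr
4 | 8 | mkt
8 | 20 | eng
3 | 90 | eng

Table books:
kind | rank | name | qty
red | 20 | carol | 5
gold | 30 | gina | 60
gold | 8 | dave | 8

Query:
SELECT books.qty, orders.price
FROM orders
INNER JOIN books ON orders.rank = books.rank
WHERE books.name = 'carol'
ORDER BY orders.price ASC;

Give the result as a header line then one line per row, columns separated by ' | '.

After JOIN books (3 rows):
orders.price | orders.rank | orders.dept | books.kind | books.rank | books.name | books.qty
1 | 30 | eng | gold | 30 | gina | 60
4 | 8 | mkt | gold | 8 | dave | 8
8 | 20 | eng | red | 20 | carol | 5
After WHERE (1 rows):
orders.price | orders.rank | orders.dept | books.kind | books.rank | books.name | books.qty
8 | 20 | eng | red | 20 | carol | 5
After SELECT (1 rows):
books.qty | orders.price
5 | 8
After ORDER BY (1 rows):
books.qty | orders.price
5 | 8

== RESULT ==
books.qty | orders.price
5 | 8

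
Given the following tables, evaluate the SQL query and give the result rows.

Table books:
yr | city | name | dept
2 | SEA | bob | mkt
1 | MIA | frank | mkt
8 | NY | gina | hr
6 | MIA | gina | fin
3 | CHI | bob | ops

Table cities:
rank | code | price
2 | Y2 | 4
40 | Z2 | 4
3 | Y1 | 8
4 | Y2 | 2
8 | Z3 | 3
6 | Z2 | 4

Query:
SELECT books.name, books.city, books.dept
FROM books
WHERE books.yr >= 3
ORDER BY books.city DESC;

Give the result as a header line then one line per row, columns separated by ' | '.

After WHERE (3 rows):
books.yr | books.city | books.name | books.dept
8 | NY | gina | hr
6 | MIA | gina | fin
3 | CHI | bob | ops
After SELECT (3 rows):
books.name | books.city | books.dept
gina | NY | hr
gina | MIA | fin
bob | CHI | ops
After ORDER BY (3 rows):
books.name | books.city | books.dept
gina | NY | hr
gina | MIA | fin
bob | CHI | ops

== RESULT ==
books.name | books.city | books.dept
gina | NY | hr
gina | MIA | fin
bob | CHI | ops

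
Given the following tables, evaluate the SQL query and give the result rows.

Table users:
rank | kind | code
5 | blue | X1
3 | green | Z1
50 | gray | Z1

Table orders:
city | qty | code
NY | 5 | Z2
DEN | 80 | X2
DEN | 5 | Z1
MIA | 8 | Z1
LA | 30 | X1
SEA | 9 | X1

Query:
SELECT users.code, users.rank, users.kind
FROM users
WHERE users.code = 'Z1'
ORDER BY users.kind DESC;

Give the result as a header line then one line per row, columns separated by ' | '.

== RESULT ==
users.code | users.rank | users.kind
Z1 | 3 | green
Z1 | 50 | gray

Derivation:
After WHERE (2 rows):
users.rank | users.kind | users.code
3 | green | Z1
50 | gray | Z1
After SELECT (2 rows):
users.code | users.rank | users.kind
Z1 | 3 | green
Z1 | 50 | gray
After ORDER BY (2 rows):
users.code | users.rank | users.kind
Z1 | 3 | green
Z1 | 50 | gray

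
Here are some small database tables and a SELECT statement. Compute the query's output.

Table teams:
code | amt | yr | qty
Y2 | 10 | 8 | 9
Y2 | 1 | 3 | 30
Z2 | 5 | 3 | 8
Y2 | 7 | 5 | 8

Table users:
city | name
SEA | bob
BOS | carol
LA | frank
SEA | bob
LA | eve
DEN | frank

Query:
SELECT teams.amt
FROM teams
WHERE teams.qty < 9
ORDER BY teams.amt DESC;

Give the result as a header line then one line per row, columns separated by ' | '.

After WHERE (2 rows):
teams.code | teams.amt | teams.yr | teams.qty
Z2 | 5 | 3 | 8
Y2 | 7 | 5 | 8
After SELECT (2 rows):
teams.amt
5
7
After ORDER BY (2 rows):
teams.amt
7
5

== RESULT ==
teams.amt
7
5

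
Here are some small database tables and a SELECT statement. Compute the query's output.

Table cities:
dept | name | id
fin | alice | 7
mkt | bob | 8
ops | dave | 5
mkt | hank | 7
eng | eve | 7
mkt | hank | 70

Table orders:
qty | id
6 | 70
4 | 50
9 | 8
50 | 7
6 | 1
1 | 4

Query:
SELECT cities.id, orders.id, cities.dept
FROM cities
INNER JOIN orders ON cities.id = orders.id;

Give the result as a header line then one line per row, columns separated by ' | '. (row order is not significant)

== RESULT ==
cities.id | orders.id | cities.dept
7 | 7 | fin
8 | 8 | mkt
7 | 7 | mkt
7 | 7 | eng
70 | 70 | mkt

Derivation:
After JOIN orders (5 rows):
cities.dept | cities.name | cities.id | orders.qty | orders.id
fin | alice | 7 | 50 | 7
mkt | bob | 8 | 9 | 8
mkt | hank | 7 | 50 | 7
eng | eve | 7 | 50 | 7
mkt | hank | 70 | 6 | 70
After SELECT (5 rows):
cities.id | orders.id | cities.dept
7 | 7 | fin
8 | 8 | mkt
7 | 7 | mkt
7 | 7 | eng
70 | 70 | mkt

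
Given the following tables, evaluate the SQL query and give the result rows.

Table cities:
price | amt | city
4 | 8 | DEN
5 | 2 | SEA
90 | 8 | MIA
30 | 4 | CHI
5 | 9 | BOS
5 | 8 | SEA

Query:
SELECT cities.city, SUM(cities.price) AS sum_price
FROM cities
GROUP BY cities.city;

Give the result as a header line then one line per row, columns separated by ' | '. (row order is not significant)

After GROUP BY (5 rows):
cities.city | sum_price
DEN | 4
SEA | 10
MIA | 90
CHI | 30
BOS | 5

== RESULT ==
cities.city | sum_price
DEN | 4
SEA | 10
MIA | 90
CHI | 30
BOS | 5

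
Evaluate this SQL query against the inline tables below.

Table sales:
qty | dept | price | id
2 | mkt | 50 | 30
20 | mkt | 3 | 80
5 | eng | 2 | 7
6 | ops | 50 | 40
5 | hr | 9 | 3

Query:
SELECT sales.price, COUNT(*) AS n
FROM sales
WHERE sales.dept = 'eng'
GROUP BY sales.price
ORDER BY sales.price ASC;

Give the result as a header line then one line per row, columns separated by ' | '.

== RESULT ==
sales.price | n
2 | 1

Derivation:
After WHERE (1 rows):
sales.qty | sales.dept | sales.price | sales.id
5 | eng | 2 | 7
After GROUP BY (1 rows):
sales.price | n
2 | 1
After ORDER BY (1 rows):
sales.price | n
2 | 1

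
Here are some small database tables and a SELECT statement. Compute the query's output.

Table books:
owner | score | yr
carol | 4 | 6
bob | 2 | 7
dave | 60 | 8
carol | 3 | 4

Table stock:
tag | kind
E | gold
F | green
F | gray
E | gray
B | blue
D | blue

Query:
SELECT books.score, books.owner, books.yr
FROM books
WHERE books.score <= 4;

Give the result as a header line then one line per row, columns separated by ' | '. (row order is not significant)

== RESULT ==
books.score | books.owner | books.yr
4 | carol | 6
2 | bob | 7
3 | carol | 4

Derivation:
After WHERE (3 rows):
books.owner | books.score | books.yr
carol | 4 | 6
bob | 2 | 7
carol | 3 | 4
After SELECT (3 rows):
books.score | books.owner | books.yr
4 | carol | 6
2 | bob | 7
3 | carol | 4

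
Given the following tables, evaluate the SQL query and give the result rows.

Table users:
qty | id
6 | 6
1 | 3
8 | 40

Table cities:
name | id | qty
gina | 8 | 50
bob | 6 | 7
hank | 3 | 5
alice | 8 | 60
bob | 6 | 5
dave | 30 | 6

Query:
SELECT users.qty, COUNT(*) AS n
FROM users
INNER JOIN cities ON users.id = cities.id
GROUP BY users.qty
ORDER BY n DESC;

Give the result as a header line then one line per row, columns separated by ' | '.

== RESULT ==
users.qty | n
6 | 2
1 | 1

Derivation:
After JOIN cities (3 rows):
users.qty | users.id | cities.name | cities.id | cities.qty
6 | 6 | bob | 6 | 7
6 | 6 | bob | 6 | 5
1 | 3 | hank | 3 | 5
After GROUP BY (2 rows):
users.qty | n
6 | 2
1 | 1
After ORDER BY (2 rows):
users.qty | n
6 | 2
1 | 1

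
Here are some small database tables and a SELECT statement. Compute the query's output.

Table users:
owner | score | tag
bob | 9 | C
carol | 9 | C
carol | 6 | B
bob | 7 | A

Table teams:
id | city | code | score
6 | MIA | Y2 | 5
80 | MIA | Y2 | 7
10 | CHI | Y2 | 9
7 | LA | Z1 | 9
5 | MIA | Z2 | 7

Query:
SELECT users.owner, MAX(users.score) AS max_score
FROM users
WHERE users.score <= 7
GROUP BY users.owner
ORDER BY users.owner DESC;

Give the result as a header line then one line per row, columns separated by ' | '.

== RESULT ==
users.owner | max_score
carol | 6
bob | 7

Derivation:
After WHERE (2 rows):
users.owner | users.score | users.tag
carol | 6 | B
bob | 7 | A
After GROUP BY (2 rows):
users.owner | max_score
carol | 6
bob | 7
After ORDER BY (2 rows):
users.owner | max_score
carol | 6
bob | 7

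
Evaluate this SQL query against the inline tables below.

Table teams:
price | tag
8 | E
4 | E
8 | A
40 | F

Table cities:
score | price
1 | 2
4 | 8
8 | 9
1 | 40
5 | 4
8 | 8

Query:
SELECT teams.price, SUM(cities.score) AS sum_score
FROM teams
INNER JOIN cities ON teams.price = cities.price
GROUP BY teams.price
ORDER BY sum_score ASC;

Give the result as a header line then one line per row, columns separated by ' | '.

== RESULT ==
teams.price | sum_score
40 | 1
4 | 5
8 | 24

Derivation:
After JOIN cities (6 rows):
teams.price | teams.tag | cities.score | cities.price
8 | E | 4 | 8
8 | E | 8 | 8
4 | E | 5 | 4
8 | A | 4 | 8
8 | A | 8 | 8
40 | F | 1 | 40
After GROUP BY (3 rows):
teams.price | sum_score
8 | 24
4 | 5
40 | 1
After ORDER BY (3 rows):
teams.price | sum_score
40 | 1
4 | 5
8 | 24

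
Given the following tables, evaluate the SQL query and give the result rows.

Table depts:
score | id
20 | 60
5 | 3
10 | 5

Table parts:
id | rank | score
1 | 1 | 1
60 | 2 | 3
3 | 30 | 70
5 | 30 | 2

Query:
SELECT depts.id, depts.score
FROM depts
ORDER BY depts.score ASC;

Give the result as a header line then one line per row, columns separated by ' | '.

== RESULT ==
depts.id | depts.score
3 | 5
5 | 10
60 | 20

Derivation:
After SELECT (3 rows):
depts.id | depts.score
60 | 20
3 | 5
5 | 10
After ORDER BY (3 rows):
depts.id | depts.score
3 | 5
5 | 10
60 | 20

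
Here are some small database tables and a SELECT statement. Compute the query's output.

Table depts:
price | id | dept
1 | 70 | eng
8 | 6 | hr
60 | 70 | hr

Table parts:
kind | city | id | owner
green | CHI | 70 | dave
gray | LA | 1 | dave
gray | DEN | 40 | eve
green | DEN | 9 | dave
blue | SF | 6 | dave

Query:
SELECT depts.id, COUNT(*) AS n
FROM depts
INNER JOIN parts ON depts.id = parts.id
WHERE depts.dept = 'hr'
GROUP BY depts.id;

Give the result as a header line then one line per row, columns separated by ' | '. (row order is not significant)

After JOIN parts (3 rows):
depts.price | depts.id | depts.dept | parts.kind | parts.city | parts.id | parts.owner
1 | 70 | eng | green | CHI | 70 | dave
8 | 6 | hr | blue | SF | 6 | dave
60 | 70 | hr | green | CHI | 70 | dave
After WHERE (2 rows):
depts.price | depts.id | depts.dept | parts.kind | parts.city | parts.id | parts.owner
8 | 6 | hr | blue | SF | 6 | dave
60 | 70 | hr | green | CHI | 70 | dave
After GROUP BY (2 rows):
depts.id | n
6 | 1
70 | 1

== RESULT ==
depts.id | n
6 | 1
70 | 1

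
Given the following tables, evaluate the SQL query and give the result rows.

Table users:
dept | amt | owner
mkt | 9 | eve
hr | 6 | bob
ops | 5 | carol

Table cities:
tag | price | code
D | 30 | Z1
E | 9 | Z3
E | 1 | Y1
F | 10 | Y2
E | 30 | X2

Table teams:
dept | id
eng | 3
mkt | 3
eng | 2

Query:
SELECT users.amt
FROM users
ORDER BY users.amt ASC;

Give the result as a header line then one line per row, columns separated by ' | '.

After SELECT (3 rows):
users.amt
9
6
5
After ORDER BY (3 rows):
users.amt
5
6
9

== RESULT ==
users.amt
5
6
9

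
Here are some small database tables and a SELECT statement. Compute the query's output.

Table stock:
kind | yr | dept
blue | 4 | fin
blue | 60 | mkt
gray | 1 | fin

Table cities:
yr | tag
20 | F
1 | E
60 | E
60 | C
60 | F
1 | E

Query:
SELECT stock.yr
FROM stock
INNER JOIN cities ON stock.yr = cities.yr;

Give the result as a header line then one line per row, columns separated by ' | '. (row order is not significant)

After JOIN cities (5 rows):
stock.kind | stock.yr | stock.dept | cities.yr | cities.tag
blue | 60 | mkt | 60 | E
blue | 60 | mkt | 60 | C
blue | 60 | mkt | 60 | F
gray | 1 | fin | 1 | E
gray | 1 | fin | 1 | E
After SELECT (5 rows):
stock.yr
60
60
60
1
1

== RESULT ==
stock.yr
60
60
60
1
1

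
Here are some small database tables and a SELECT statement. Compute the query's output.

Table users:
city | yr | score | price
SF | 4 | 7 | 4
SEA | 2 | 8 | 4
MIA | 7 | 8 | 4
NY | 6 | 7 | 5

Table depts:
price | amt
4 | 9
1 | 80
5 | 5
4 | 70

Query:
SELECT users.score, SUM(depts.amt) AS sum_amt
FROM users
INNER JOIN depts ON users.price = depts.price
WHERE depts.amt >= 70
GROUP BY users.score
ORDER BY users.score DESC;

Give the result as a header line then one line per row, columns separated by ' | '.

After JOIN depts (7 rows):
users.city | users.yr | users.score | users.price | depts.price | depts.amt
SF | 4 | 7 | 4 | 4 | 9
SF | 4 | 7 | 4 | 4 | 70
SEA | 2 | 8 | 4 | 4 | 9
SEA | 2 | 8 | 4 | 4 | 70
MIA | 7 | 8 | 4 | 4 | 9
MIA | 7 | 8 | 4 | 4 | 70
NY | 6 | 7 | 5 | 5 | 5
After WHERE (3 rows):
users.city | users.yr | users.score | users.price | depts.price | depts.amt
SF | 4 | 7 | 4 | 4 | 70
SEA | 2 | 8 | 4 | 4 | 70
MIA | 7 | 8 | 4 | 4 | 70
After GROUP BY (2 rows):
users.score | sum_amt
7 | 70
8 | 140
After ORDER BY (2 rows):
users.score | sum_amt
8 | 140
7 | 70

== RESULT ==
users.score | sum_amt
8 | 140
7 | 70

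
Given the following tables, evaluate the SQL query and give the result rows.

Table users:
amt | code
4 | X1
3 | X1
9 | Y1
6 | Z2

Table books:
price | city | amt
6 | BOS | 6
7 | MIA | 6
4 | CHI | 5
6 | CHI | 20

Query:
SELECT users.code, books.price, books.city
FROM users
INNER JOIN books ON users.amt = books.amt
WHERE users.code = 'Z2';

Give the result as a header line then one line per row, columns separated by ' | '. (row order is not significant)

After JOIN books (2 rows):
users.amt | users.code | books.price | books.city | books.amt
6 | Z2 | 6 | BOS | 6
6 | Z2 | 7 | MIA | 6
After WHERE (2 rows):
users.amt | users.code | books.price | books.city | books.amt
6 | Z2 | 6 | BOS | 6
6 | Z2 | 7 | MIA | 6
After SELECT (2 rows):
users.code | books.price | books.city
Z2 | 6 | BOS
Z2 | 7 | MIA

== RESULT ==
users.code | books.price | books.city
Z2 | 6 | BOS
Z2 | 7 | MIA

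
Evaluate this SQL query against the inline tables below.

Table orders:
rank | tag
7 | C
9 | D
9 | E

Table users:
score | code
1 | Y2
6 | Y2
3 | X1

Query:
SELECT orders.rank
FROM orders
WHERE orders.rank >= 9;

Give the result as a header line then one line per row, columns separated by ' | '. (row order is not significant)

After WHERE (2 rows):
orders.rank | orders.tag
9 | D
9 | E
After SELECT (2 rows):
orders.rank
9
9

== RESULT ==
orders.rank
9
9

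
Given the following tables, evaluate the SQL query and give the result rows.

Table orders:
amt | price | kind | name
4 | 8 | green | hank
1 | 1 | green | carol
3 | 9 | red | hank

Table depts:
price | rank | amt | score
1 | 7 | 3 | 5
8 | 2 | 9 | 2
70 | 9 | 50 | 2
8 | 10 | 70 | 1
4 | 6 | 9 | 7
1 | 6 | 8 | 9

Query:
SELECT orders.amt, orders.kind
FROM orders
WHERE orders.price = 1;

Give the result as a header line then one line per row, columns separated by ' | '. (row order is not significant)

== RESULT ==
orders.amt | orders.kind
1 | green

Derivation:
After WHERE (1 rows):
orders.amt | orders.price | orders.kind | orders.name
1 | 1 | green | carol
After SELECT (1 rows):
orders.amt | orders.kind
1 | green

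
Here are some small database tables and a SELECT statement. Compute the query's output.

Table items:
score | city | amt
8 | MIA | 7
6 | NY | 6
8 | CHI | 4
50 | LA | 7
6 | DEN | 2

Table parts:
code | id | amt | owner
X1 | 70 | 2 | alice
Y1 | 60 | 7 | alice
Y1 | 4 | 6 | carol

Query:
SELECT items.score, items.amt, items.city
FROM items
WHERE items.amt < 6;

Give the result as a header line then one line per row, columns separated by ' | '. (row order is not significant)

After WHERE (2 rows):
items.score | items.city | items.amt
8 | CHI | 4
6 | DEN | 2
After SELECT (2 rows):
items.score | items.amt | items.city
8 | 4 | CHI
6 | 2 | DEN

== RESULT ==
items.score | items.amt | items.city
8 | 4 | CHI
6 | 2 | DEN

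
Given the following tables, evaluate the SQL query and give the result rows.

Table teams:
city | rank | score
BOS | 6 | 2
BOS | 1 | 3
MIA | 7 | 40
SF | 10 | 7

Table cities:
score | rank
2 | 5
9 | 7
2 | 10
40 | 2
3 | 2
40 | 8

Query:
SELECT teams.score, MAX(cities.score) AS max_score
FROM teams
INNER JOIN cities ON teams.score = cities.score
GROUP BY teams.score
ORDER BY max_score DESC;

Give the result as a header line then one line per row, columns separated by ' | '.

== RESULT ==
teams.score | max_score
40 | 40
3 | 3
2 | 2

Derivation:
After JOIN cities (5 rows):
teams.city | teams.rank | teams.score | cities.score | cities.rank
BOS | 6 | 2 | 2 | 5
BOS | 6 | 2 | 2 | 10
BOS | 1 | 3 | 3 | 2
MIA | 7 | 40 | 40 | 2
MIA | 7 | 40 | 40 | 8
After GROUP BY (3 rows):
teams.score | max_score
2 | 2
3 | 3
40 | 40
After ORDER BY (3 rows):
teams.score | max_score
40 | 40
3 | 3
2 | 2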